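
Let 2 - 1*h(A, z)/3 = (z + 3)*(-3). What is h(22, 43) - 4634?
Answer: -4214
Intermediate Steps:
h(A, z) = 33 + 9*z (h(A, z) = 6 - 3*(z + 3)*(-3) = 6 - 3*(3 + z)*(-3) = 6 - 3*(-9 - 3*z) = 6 + (27 + 9*z) = 33 + 9*z)
h(22, 43) - 4634 = (33 + 9*43) - 4634 = (33 + 387) - 4634 = 420 - 4634 = -4214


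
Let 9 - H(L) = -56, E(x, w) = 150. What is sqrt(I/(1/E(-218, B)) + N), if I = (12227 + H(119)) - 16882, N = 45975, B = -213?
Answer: 5*I*sqrt(25701) ≈ 801.58*I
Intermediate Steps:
H(L) = 65 (H(L) = 9 - 1*(-56) = 9 + 56 = 65)
I = -4590 (I = (12227 + 65) - 16882 = 12292 - 16882 = -4590)
sqrt(I/(1/E(-218, B)) + N) = sqrt(-4590/(1/150) + 45975) = sqrt(-4590/1/150 + 45975) = sqrt(-4590*150 + 45975) = sqrt(-688500 + 45975) = sqrt(-642525) = 5*I*sqrt(25701)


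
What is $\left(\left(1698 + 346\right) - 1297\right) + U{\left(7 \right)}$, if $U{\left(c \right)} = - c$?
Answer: $740$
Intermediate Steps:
$\left(\left(1698 + 346\right) - 1297\right) + U{\left(7 \right)} = \left(\left(1698 + 346\right) - 1297\right) - 7 = \left(2044 - 1297\right) - 7 = 747 - 7 = 740$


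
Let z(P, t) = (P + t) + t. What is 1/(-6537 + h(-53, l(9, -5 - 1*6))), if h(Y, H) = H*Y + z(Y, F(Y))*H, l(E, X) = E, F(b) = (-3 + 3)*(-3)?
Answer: -1/7491 ≈ -0.00013349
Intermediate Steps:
F(b) = 0 (F(b) = 0*(-3) = 0)
z(P, t) = P + 2*t
h(Y, H) = 2*H*Y (h(Y, H) = H*Y + (Y + 2*0)*H = H*Y + (Y + 0)*H = H*Y + Y*H = H*Y + H*Y = 2*H*Y)
1/(-6537 + h(-53, l(9, -5 - 1*6))) = 1/(-6537 + 2*9*(-53)) = 1/(-6537 - 954) = 1/(-7491) = -1/7491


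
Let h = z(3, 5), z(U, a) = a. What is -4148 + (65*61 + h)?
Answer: -178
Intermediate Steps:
h = 5
-4148 + (65*61 + h) = -4148 + (65*61 + 5) = -4148 + (3965 + 5) = -4148 + 3970 = -178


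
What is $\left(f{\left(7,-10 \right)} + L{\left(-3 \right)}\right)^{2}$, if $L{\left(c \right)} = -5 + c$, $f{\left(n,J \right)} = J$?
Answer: $324$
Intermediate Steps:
$\left(f{\left(7,-10 \right)} + L{\left(-3 \right)}\right)^{2} = \left(-10 - 8\right)^{2} = \left(-18\right)^{2} = 324$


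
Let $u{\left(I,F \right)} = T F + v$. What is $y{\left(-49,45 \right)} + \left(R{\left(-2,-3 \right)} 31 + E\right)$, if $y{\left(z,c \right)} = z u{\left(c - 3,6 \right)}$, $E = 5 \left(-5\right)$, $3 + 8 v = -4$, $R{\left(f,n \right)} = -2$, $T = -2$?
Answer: $\frac{4351}{8} \approx 543.88$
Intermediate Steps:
$v = - \frac{7}{8}$ ($v = - \frac{3}{8} + \frac{1}{8} \left(-4\right) = - \frac{3}{8} - \frac{1}{2} = - \frac{7}{8} \approx -0.875$)
$E = -25$
$u{\left(I,F \right)} = - \frac{7}{8} - 2 F$ ($u{\left(I,F \right)} = - 2 F - \frac{7}{8} = - \frac{7}{8} - 2 F$)
$y{\left(z,c \right)} = - \frac{103 z}{8}$ ($y{\left(z,c \right)} = z \left(- \frac{7}{8} - 12\right) = z \left(- \frac{103}{8}\right) = - \frac{103 z}{8}$)
$y{\left(-49,45 \right)} + \left(R{\left(-2,-3 \right)} 31 + E\right) = \left(- \frac{103}{8}\right) \left(-49\right) - 87 = \frac{5047}{8} - 87 = \frac{4351}{8}$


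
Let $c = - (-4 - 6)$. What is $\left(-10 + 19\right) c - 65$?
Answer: $25$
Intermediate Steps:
$c = 10$ ($c = \left(-1\right) \left(-10\right) = 10$)
$\left(-10 + 19\right) c - 65 = \left(-10 + 19\right) 10 - 65 = 9 \cdot 10 - 65 = 90 - 65 = 25$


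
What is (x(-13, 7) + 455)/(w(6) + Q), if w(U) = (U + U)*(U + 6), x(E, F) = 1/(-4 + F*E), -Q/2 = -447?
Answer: 7204/16435 ≈ 0.43833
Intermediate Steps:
Q = 894 (Q = -2*(-447) = 894)
x(E, F) = 1/(-4 + E*F)
w(U) = 2*U*(6 + U) (w(U) = (2*U)*(6 + U) = 2*U*(6 + U))
(x(-13, 7) + 455)/(w(6) + Q) = (1/(-4 - 13*7) + 455)/(2*6*(6 + 6) + 894) = (1/(-4 - 91) + 455)/(2*6*12 + 894) = (1/(-95) + 455)/(144 + 894) = (-1/95 + 455)/1038 = (43224/95)*(1/1038) = 7204/16435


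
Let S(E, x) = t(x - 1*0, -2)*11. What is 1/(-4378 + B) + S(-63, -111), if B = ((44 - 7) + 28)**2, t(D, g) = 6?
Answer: 10097/153 ≈ 65.993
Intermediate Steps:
S(E, x) = 66 (S(E, x) = 6*11 = 66)
B = 4225 (B = (37 + 28)**2 = 65**2 = 4225)
1/(-4378 + B) + S(-63, -111) = 1/(-4378 + 4225) + 66 = 1/(-153) + 66 = -1/153 + 66 = 10097/153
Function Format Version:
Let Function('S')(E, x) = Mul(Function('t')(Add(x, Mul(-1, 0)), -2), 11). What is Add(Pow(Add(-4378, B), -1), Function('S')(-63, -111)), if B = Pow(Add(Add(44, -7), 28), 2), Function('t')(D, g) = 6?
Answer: Rational(10097, 153) ≈ 65.993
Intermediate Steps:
Function('S')(E, x) = 66 (Function('S')(E, x) = Mul(6, 11) = 66)
B = 4225 (B = Pow(Add(37, 28), 2) = Pow(65, 2) = 4225)
Add(Pow(Add(-4378, B), -1), Function('S')(-63, -111)) = Add(Pow(Add(-4378, 4225), -1), 66) = Add(Pow(-153, -1), 66) = Add(Rational(-1, 153), 66) = Rational(10097, 153)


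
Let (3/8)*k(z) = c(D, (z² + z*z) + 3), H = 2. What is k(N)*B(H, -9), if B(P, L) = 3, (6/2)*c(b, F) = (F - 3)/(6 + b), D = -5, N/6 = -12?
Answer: 27648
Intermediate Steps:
N = -72 (N = 6*(-12) = -72)
c(b, F) = (-3 + F)/(3*(6 + b)) (c(b, F) = ((F - 3)/(6 + b))/3 = ((-3 + F)/(6 + b))/3 = (-3 + F)/(3*(6 + b)))
k(z) = 16*z²/9 (k(z) = 8*((-3 + ((z² + z*z) + 3))/(3*(6 - 5)))/3 = 8*((⅓)*(-3 + ((z² + z²) + 3))/1)/3 = 8*((⅓)*1*(-3 + (2*z² + 3)))/3 = 8*((⅓)*1*(-3 + (3 + 2*z²)))/3 = 8*((⅓)*1*(2*z²))/3 = 8*(2*z²/3)/3 = 16*z²/9)
k(N)*B(H, -9) = ((16/9)*(-72)²)*3 = ((16/9)*5184)*3 = 9216*3 = 27648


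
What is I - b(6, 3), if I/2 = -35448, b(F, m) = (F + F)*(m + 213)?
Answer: -73488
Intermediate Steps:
b(F, m) = 2*F*(213 + m) (b(F, m) = (2*F)*(213 + m) = 2*F*(213 + m))
I = -70896 (I = 2*(-35448) = -70896)
I - b(6, 3) = -70896 - 2*6*(213 + 3) = -70896 - 2*6*216 = -70896 - 1*2592 = -70896 - 2592 = -73488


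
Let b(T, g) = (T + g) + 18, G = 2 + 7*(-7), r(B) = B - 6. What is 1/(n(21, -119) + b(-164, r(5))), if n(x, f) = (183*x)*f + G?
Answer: -1/457511 ≈ -2.1857e-6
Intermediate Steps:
r(B) = -6 + B
G = -47 (G = 2 - 49 = -47)
b(T, g) = 18 + T + g
n(x, f) = -47 + 183*f*x (n(x, f) = (183*x)*f - 47 = 183*f*x - 47 = -47 + 183*f*x)
1/(n(21, -119) + b(-164, r(5))) = 1/((-47 + 183*(-119)*21) + (18 - 164 + (-6 + 5))) = 1/((-47 - 457317) + (18 - 164 - 1)) = 1/(-457364 - 147) = 1/(-457511) = -1/457511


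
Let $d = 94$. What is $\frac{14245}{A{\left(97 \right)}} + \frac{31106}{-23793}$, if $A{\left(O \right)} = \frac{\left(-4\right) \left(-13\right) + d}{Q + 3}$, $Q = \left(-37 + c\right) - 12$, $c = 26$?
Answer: $- \frac{32927996}{16863} \approx -1952.7$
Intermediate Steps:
$Q = -23$ ($Q = \left(-37 + 26\right) - 12 = -11 - 12 = -23$)
$A{\left(O \right)} = - \frac{73}{10}$ ($A{\left(O \right)} = \frac{\left(-4\right) \left(-13\right) + 94}{-23 + 3} = \frac{52 + 94}{-20} = 146 \left(- \frac{1}{20}\right) = - \frac{73}{10}$)
$\frac{14245}{A{\left(97 \right)}} + \frac{31106}{-23793} = \frac{14245}{- \frac{73}{10}} + \frac{31106}{-23793} = 14245 \left(- \frac{10}{73}\right) + 31106 \left(- \frac{1}{23793}\right) = - \frac{142450}{73} - \frac{302}{231} = - \frac{32927996}{16863}$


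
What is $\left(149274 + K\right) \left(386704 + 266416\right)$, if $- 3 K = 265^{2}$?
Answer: $\frac{246616152640}{3} \approx 8.2205 \cdot 10^{10}$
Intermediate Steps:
$K = - \frac{70225}{3}$ ($K = - \frac{265^{2}}{3} = \left(- \frac{1}{3}\right) 70225 = - \frac{70225}{3} \approx -23408.0$)
$\left(149274 + K\right) \left(386704 + 266416\right) = \left(149274 - \frac{70225}{3}\right) \left(386704 + 266416\right) = \frac{377597}{3} \cdot 653120 = \frac{246616152640}{3}$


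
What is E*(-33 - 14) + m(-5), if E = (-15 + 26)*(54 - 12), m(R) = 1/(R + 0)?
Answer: -108571/5 ≈ -21714.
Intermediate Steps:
m(R) = 1/R
E = 462 (E = 11*42 = 462)
E*(-33 - 14) + m(-5) = 462*(-33 - 14) + 1/(-5) = 462*(-47) - ⅕ = -21714 - ⅕ = -108571/5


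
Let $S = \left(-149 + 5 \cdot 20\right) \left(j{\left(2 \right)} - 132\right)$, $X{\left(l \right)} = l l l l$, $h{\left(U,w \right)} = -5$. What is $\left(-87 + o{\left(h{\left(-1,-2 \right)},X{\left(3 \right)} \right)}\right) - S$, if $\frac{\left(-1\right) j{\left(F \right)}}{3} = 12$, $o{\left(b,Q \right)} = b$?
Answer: $-8324$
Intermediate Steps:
$X{\left(l \right)} = l^{4}$ ($X{\left(l \right)} = l^{2} l l = l^{3} l = l^{4}$)
$j{\left(F \right)} = -36$ ($j{\left(F \right)} = \left(-3\right) 12 = -36$)
$S = 8232$ ($S = \left(-149 + 5 \cdot 20\right) \left(-36 - 132\right) = \left(-149 + 100\right) \left(-168\right) = \left(-49\right) \left(-168\right) = 8232$)
$\left(-87 + o{\left(h{\left(-1,-2 \right)},X{\left(3 \right)} \right)}\right) - S = \left(-87 - 5\right) - 8232 = -92 - 8232 = -8324$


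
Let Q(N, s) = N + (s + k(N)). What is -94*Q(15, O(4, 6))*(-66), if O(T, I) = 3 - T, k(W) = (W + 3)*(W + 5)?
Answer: 2320296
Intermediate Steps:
k(W) = (3 + W)*(5 + W)
Q(N, s) = 15 + s + N² + 9*N (Q(N, s) = N + (s + (15 + N² + 8*N)) = N + (15 + s + N² + 8*N) = 15 + s + N² + 9*N)
-94*Q(15, O(4, 6))*(-66) = -94*(15 + (3 - 1*4) + 15² + 9*15)*(-66) = -94*(15 + (3 - 4) + 225 + 135)*(-66) = -94*(15 - 1 + 225 + 135)*(-66) = -94*374*(-66) = -35156*(-66) = 2320296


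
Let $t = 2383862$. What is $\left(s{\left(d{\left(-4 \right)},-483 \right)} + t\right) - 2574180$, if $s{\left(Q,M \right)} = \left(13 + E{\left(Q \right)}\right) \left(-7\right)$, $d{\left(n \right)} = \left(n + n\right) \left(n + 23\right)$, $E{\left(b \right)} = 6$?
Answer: $-190451$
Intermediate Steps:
$d{\left(n \right)} = 2 n \left(23 + n\right)$
$s{\left(Q,M \right)} = -133$ ($s{\left(Q,M \right)} = \left(13 + 6\right) \left(-7\right) = 19 \left(-7\right) = -133$)
$\left(s{\left(d{\left(-4 \right)},-483 \right)} + t\right) - 2574180 = \left(-133 + 2383862\right) - 2574180 = 2383729 - 2574180 = -190451$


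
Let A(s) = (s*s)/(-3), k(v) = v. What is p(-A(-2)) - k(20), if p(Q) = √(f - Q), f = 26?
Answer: -20 + √222/3 ≈ -15.033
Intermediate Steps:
A(s) = -s²/3 (A(s) = s²*(-⅓) = -s²/3)
p(Q) = √(26 - Q)
p(-A(-2)) - k(20) = √(26 - (-1)*(-⅓*(-2)²)) - 1*20 = √(26 - (-1)*(-⅓*4)) - 20 = √(26 - (-1)*(-4)/3) - 20 = √(26 - 1*4/3) - 20 = √(26 - 4/3) - 20 = √(74/3) - 20 = √222/3 - 20 = -20 + √222/3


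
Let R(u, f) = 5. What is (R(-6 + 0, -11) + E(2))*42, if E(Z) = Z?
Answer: 294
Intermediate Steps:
(R(-6 + 0, -11) + E(2))*42 = (5 + 2)*42 = 7*42 = 294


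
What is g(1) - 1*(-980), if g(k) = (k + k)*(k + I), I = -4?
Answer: 974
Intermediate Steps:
g(k) = 2*k*(-4 + k) (g(k) = (k + k)*(k - 4) = (2*k)*(-4 + k) = 2*k*(-4 + k))
g(1) - 1*(-980) = 2*1*(-4 + 1) - 1*(-980) = 2*1*(-3) + 980 = -6 + 980 = 974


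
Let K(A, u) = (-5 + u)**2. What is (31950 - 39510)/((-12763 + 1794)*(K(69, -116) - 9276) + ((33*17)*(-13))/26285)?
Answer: 99357300/773418846259 ≈ 0.00012847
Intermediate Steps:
(31950 - 39510)/((-12763 + 1794)*(K(69, -116) - 9276) + ((33*17)*(-13))/26285) = (31950 - 39510)/((-12763 + 1794)*((-5 - 116)**2 - 9276) + ((33*17)*(-13))/26285) = -7560/(-10969*((-121)**2 - 9276) + (561*(-13))*(1/26285)) = -7560/(-10969*(14641 - 9276) - 7293*1/26285) = -7560/(-10969*5365 - 7293/26285) = -7560/(-58848685 - 7293/26285) = -7560/(-1546837692518/26285) = -7560*(-26285/1546837692518) = 99357300/773418846259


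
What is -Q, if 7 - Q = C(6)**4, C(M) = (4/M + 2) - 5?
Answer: 1834/81 ≈ 22.642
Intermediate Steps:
C(M) = -3 + 4/M (C(M) = (2 + 4/M) - 5 = -3 + 4/M)
Q = -1834/81 (Q = 7 - (-3 + 4/6)**4 = 7 - (-3 + 4*(1/6))**4 = 7 - (-3 + 2/3)**4 = 7 - (-7/3)**4 = 7 - 1*2401/81 = 7 - 2401/81 = -1834/81 ≈ -22.642)
-Q = -1*(-1834/81) = 1834/81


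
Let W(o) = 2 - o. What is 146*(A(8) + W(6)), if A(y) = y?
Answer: 584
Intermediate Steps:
146*(A(8) + W(6)) = 146*(8 + (2 - 1*6)) = 146*(8 + (2 - 6)) = 146*(8 - 4) = 146*4 = 584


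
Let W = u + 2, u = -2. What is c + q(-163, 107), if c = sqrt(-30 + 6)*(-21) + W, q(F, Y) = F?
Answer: -163 - 42*I*sqrt(6) ≈ -163.0 - 102.88*I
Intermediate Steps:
W = 0 (W = -2 + 2 = 0)
c = -42*I*sqrt(6) (c = sqrt(-30 + 6)*(-21) + 0 = sqrt(-24)*(-21) + 0 = (2*I*sqrt(6))*(-21) + 0 = -42*I*sqrt(6) + 0 = -42*I*sqrt(6) ≈ -102.88*I)
c + q(-163, 107) = -42*I*sqrt(6) - 163 = -163 - 42*I*sqrt(6)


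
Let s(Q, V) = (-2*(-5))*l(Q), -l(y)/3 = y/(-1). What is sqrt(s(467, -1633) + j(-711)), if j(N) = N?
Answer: sqrt(13299) ≈ 115.32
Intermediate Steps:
l(y) = 3*y (l(y) = -3*y/(-1) = -3*y*(-1) = -(-3)*y = 3*y)
s(Q, V) = 30*Q (s(Q, V) = (-2*(-5))*(3*Q) = 10*(3*Q) = 30*Q)
sqrt(s(467, -1633) + j(-711)) = sqrt(30*467 - 711) = sqrt(14010 - 711) = sqrt(13299)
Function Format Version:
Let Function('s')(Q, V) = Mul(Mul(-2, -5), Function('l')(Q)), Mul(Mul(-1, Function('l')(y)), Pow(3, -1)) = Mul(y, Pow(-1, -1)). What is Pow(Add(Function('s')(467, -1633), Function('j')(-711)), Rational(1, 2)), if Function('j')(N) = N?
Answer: Pow(13299, Rational(1, 2)) ≈ 115.32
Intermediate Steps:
Function('l')(y) = Mul(3, y) (Function('l')(y) = Mul(-3, Mul(y, Pow(-1, -1))) = Mul(-3, Mul(y, -1)) = Mul(-3, Mul(-1, y)) = Mul(3, y))
Function('s')(Q, V) = Mul(30, Q) (Function('s')(Q, V) = Mul(Mul(-2, -5), Mul(3, Q)) = Mul(10, Mul(3, Q)) = Mul(30, Q))
Pow(Add(Function('s')(467, -1633), Function('j')(-711)), Rational(1, 2)) = Pow(Add(Mul(30, 467), -711), Rational(1, 2)) = Pow(Add(14010, -711), Rational(1, 2)) = Pow(13299, Rational(1, 2))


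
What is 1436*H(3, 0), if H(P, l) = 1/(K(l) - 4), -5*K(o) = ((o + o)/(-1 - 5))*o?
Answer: -359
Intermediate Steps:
K(o) = o²/15 (K(o) = -(o + o)/(-1 - 5)*o/5 = -(2*o)/(-6)*o/5 = -(2*o)*(-⅙)*o/5 = -(-o/3)*o/5 = -(-1)*o²/15 = o²/15)
H(P, l) = 1/(-4 + l²/15) (H(P, l) = 1/(l²/15 - 4) = 1/(-4 + l²/15))
1436*H(3, 0) = 1436*(15/(-60 + 0²)) = 1436*(15/(-60 + 0)) = 1436*(15/(-60)) = 1436*(15*(-1/60)) = 1436*(-¼) = -359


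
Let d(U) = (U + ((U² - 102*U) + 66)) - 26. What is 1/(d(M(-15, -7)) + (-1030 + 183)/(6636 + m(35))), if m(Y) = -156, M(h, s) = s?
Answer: 6480/5157233 ≈ 0.0012565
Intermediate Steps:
d(U) = 40 + U² - 101*U (d(U) = (U + (66 + U² - 102*U)) - 26 = (66 + U² - 101*U) - 26 = 40 + U² - 101*U)
1/(d(M(-15, -7)) + (-1030 + 183)/(6636 + m(35))) = 1/((40 + (-7)² - 101*(-7)) + (-1030 + 183)/(6636 - 156)) = 1/((40 + 49 + 707) - 847/6480) = 1/(796 - 847*1/6480) = 1/(796 - 847/6480) = 1/(5157233/6480) = 6480/5157233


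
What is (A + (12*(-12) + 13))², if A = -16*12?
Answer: 104329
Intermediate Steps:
A = -192
(A + (12*(-12) + 13))² = (-192 + (12*(-12) + 13))² = (-192 + (-144 + 13))² = (-192 - 131)² = (-323)² = 104329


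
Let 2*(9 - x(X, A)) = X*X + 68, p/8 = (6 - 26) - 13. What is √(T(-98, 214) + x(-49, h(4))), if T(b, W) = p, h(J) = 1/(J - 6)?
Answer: 3*I*√662/2 ≈ 38.594*I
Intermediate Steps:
h(J) = 1/(-6 + J)
p = -264 (p = 8*((6 - 26) - 13) = 8*(-20 - 13) = 8*(-33) = -264)
x(X, A) = -25 - X²/2 (x(X, A) = 9 - (X*X + 68)/2 = 9 - (X² + 68)/2 = 9 - (68 + X²)/2 = 9 + (-34 - X²/2) = -25 - X²/2)
T(b, W) = -264
√(T(-98, 214) + x(-49, h(4))) = √(-264 + (-25 - ½*(-49)²)) = √(-264 + (-25 - ½*2401)) = √(-264 + (-25 - 2401/2)) = √(-264 - 2451/2) = √(-2979/2) = 3*I*√662/2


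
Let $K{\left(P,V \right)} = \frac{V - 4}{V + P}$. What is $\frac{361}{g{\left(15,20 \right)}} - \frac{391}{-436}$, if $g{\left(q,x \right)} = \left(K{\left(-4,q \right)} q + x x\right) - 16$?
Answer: $\frac{16495}{9156} \approx 1.8016$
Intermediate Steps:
$K{\left(P,V \right)} = \frac{-4 + V}{P + V}$
$g{\left(q,x \right)} = -16 + q + x^{2}$ ($g{\left(q,x \right)} = \left(\frac{-4 + q}{-4 + q} q + x x\right) - 16 = \left(1 q + x^{2}\right) - 16 = \left(q + x^{2}\right) - 16 = -16 + q + x^{2}$)
$\frac{361}{g{\left(15,20 \right)}} - \frac{391}{-436} = \frac{361}{-16 + 15 + 20^{2}} - \frac{391}{-436} = \frac{361}{-16 + 15 + 400} - - \frac{391}{436} = \frac{361}{399} + \frac{391}{436} = 361 \cdot \frac{1}{399} + \frac{391}{436} = \frac{19}{21} + \frac{391}{436} = \frac{16495}{9156}$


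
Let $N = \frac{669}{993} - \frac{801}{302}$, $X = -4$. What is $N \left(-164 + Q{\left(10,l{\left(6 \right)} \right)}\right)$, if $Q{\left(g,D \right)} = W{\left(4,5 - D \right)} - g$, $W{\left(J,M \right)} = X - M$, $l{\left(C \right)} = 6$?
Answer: $\frac{35007945}{99962} \approx 350.21$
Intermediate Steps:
$W{\left(J,M \right)} = -4 - M$
$Q{\left(g,D \right)} = -9 + D - g$ ($Q{\left(g,D \right)} = \left(-4 - \left(5 - D\right)\right) - g = \left(-4 + \left(-5 + D\right)\right) - g = \left(-9 + D\right) - g = -9 + D - g$)
$N = - \frac{197785}{99962}$ ($N = 669 \cdot \frac{1}{993} - \frac{801}{302} = \frac{223}{331} - \frac{801}{302} = - \frac{197785}{99962} \approx -1.9786$)
$N \left(-164 + Q{\left(10,l{\left(6 \right)} \right)}\right) = - \frac{197785 \left(-164 - 13\right)}{99962} = \left(- \frac{197785}{99962}\right) \left(-177\right) = \frac{35007945}{99962}$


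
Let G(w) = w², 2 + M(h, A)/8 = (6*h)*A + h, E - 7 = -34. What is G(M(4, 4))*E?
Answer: -16595712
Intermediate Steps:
E = -27 (E = 7 - 34 = -27)
M(h, A) = -16 + 8*h + 48*A*h (M(h, A) = -16 + 8*((6*h)*A + h) = -16 + 8*(6*A*h + h) = -16 + 8*(h + 6*A*h) = -16 + (8*h + 48*A*h) = -16 + 8*h + 48*A*h)
G(M(4, 4))*E = (-16 + 8*4 + 48*4*4)²*(-27) = (-16 + 32 + 768)²*(-27) = 784²*(-27) = 614656*(-27) = -16595712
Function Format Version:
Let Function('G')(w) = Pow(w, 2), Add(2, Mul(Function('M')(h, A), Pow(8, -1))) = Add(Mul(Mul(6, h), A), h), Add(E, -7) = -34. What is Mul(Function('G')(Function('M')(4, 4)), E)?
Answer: -16595712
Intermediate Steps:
E = -27 (E = Add(7, -34) = -27)
Function('M')(h, A) = Add(-16, Mul(8, h), Mul(48, A, h)) (Function('M')(h, A) = Add(-16, Mul(8, Add(Mul(Mul(6, h), A), h))) = Add(-16, Mul(8, Add(Mul(6, A, h), h))) = Add(-16, Mul(8, Add(h, Mul(6, A, h)))) = Add(-16, Add(Mul(8, h), Mul(48, A, h))) = Add(-16, Mul(8, h), Mul(48, A, h)))
Mul(Function('G')(Function('M')(4, 4)), E) = Mul(Pow(Add(-16, Mul(8, 4), Mul(48, 4, 4)), 2), -27) = Mul(Pow(Add(-16, 32, 768), 2), -27) = Mul(Pow(784, 2), -27) = Mul(614656, -27) = -16595712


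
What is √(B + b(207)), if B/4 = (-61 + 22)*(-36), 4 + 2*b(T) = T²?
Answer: √108154/2 ≈ 164.43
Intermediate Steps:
b(T) = -2 + T²/2
B = 5616 (B = 4*((-61 + 22)*(-36)) = 4*(-39*(-36)) = 4*1404 = 5616)
√(B + b(207)) = √(5616 + (-2 + (½)*207²)) = √(5616 + (-2 + (½)*42849)) = √(5616 + (-2 + 42849/2)) = √(5616 + 42845/2) = √(54077/2) = √108154/2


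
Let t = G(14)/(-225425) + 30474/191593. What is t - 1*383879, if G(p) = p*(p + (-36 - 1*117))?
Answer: -16579669963063547/43189852025 ≈ -3.8388e+5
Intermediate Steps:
G(p) = p*(-153 + p) (G(p) = p*(p + (-36 - 117)) = p*(p - 153) = p*(-153 + p))
t = 7242441428/43189852025 (t = (14*(-153 + 14))/(-225425) + 30474/191593 = (14*(-139))*(-1/225425) + 30474*(1/191593) = -1946*(-1/225425) + 30474/191593 = 1946/225425 + 30474/191593 = 7242441428/43189852025 ≈ 0.16769)
t - 1*383879 = 7242441428/43189852025 - 1*383879 = 7242441428/43189852025 - 383879 = -16579669963063547/43189852025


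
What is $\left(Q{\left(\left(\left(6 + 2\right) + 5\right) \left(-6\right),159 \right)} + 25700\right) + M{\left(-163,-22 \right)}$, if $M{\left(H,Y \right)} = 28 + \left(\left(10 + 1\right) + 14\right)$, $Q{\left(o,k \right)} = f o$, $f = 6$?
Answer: $25285$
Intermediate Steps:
$Q{\left(o,k \right)} = 6 o$
$M{\left(H,Y \right)} = 53$ ($M{\left(H,Y \right)} = 28 + \left(11 + 14\right) = 28 + 25 = 53$)
$\left(Q{\left(\left(\left(6 + 2\right) + 5\right) \left(-6\right),159 \right)} + 25700\right) + M{\left(-163,-22 \right)} = \left(6 \left(\left(6 + 2\right) + 5\right) \left(-6\right) + 25700\right) + 53 = \left(6 \left(8 + 5\right) \left(-6\right) + 25700\right) + 53 = \left(6 \cdot 13 \left(-6\right) + 25700\right) + 53 = \left(6 \left(-78\right) + 25700\right) + 53 = \left(-468 + 25700\right) + 53 = 25232 + 53 = 25285$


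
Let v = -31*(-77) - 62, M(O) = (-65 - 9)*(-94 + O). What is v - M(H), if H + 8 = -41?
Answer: -8257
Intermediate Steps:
H = -49 (H = -8 - 41 = -49)
M(O) = 6956 - 74*O (M(O) = -74*(-94 + O) = 6956 - 74*O)
v = 2325 (v = 2387 - 62 = 2325)
v - M(H) = 2325 - (6956 - 74*(-49)) = 2325 - (6956 + 3626) = 2325 - 1*10582 = 2325 - 10582 = -8257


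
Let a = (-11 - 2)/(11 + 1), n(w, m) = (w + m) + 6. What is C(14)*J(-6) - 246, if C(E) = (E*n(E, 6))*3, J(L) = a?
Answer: -1429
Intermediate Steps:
n(w, m) = 6 + m + w (n(w, m) = (m + w) + 6 = 6 + m + w)
a = -13/12 ≈ -1.0833
J(L) = -13/12
C(E) = 3*E*(12 + E) (C(E) = (E*(6 + 6 + E))*3 = (E*(12 + E))*3 = 3*E*(12 + E))
C(14)*J(-6) - 246 = (3*14*(12 + 14))*(-13/12) - 246 = (3*14*26)*(-13/12) - 246 = 1092*(-13/12) - 246 = -1183 - 246 = -1429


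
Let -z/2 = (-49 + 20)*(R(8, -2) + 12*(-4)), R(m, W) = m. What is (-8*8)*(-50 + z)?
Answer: 151680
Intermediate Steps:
z = -2320 (z = -2*(-49 + 20)*(8 + 12*(-4)) = -(-58)*(8 - 48) = -(-58)*(-40) = -2*1160 = -2320)
(-8*8)*(-50 + z) = (-8*8)*(-50 - 2320) = -64*(-2370) = 151680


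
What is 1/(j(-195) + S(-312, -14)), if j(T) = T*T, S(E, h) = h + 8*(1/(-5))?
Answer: 5/190047 ≈ 2.6309e-5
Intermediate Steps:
S(E, h) = -8/5 + h (S(E, h) = h + 8*(1*(-⅕)) = h + 8*(-⅕) = h - 8/5 = -8/5 + h)
j(T) = T²
1/(j(-195) + S(-312, -14)) = 1/((-195)² + (-8/5 - 14)) = 1/(38025 - 78/5) = 1/(190047/5) = 5/190047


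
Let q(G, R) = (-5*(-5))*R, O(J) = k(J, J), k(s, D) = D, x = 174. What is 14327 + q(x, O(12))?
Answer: 14627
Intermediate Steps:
O(J) = J
q(G, R) = 25*R
14327 + q(x, O(12)) = 14327 + 25*12 = 14327 + 300 = 14627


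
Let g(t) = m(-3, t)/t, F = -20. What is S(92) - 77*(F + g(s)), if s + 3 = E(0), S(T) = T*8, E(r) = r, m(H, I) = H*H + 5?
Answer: 7906/3 ≈ 2635.3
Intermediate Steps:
m(H, I) = 5 + H² (m(H, I) = H² + 5 = 5 + H²)
S(T) = 8*T
s = -3 (s = -3 + 0 = -3)
g(t) = 14/t (g(t) = (5 + (-3)²)/t = (5 + 9)/t = 14/t)
S(92) - 77*(F + g(s)) = 8*92 - 77*(-20 + 14/(-3)) = 736 - 77*(-20 + 14*(-⅓)) = 736 - 77*(-20 - 14/3) = 736 - 77*(-74)/3 = 736 - 1*(-5698/3) = 736 + 5698/3 = 7906/3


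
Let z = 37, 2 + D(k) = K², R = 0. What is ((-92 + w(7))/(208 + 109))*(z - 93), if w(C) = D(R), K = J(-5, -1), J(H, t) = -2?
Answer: 5040/317 ≈ 15.899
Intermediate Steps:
K = -2
D(k) = 2 (D(k) = -2 + (-2)² = -2 + 4 = 2)
w(C) = 2
((-92 + w(7))/(208 + 109))*(z - 93) = ((-92 + 2)/(208 + 109))*(37 - 93) = -90/317*(-56) = 5040/317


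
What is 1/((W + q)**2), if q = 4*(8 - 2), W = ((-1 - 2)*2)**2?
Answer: 1/3600 ≈ 0.00027778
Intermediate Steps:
W = 36 (W = (-3*2)**2 = (-6)**2 = 36)
q = 24 (q = 4*6 = 24)
1/((W + q)**2) = 1/((36 + 24)**2) = 1/(60**2) = 1/3600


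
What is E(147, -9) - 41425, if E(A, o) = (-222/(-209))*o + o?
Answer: -8661704/209 ≈ -41444.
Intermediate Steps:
E(A, o) = 431*o/209 (E(A, o) = (-222*(-1/209))*o + o = 222*o/209 + o = 431*o/209)
E(147, -9) - 41425 = (431/209)*(-9) - 41425 = -3879/209 - 41425 = -8661704/209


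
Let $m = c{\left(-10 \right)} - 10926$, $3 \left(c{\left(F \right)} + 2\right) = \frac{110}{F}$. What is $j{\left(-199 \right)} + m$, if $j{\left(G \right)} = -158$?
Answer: $- \frac{33269}{3} \approx -11090.0$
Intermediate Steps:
$c{\left(F \right)} = -2 + \frac{110}{3 F}$ ($c{\left(F \right)} = -2 + \frac{110 \frac{1}{F}}{3} = -2 + \frac{110}{3 F}$)
$m = - \frac{32795}{3}$ ($m = \left(-2 + \frac{110}{3 \left(-10\right)}\right) - 10926 = \left(-2 + \frac{110}{3} \left(- \frac{1}{10}\right)\right) - 10926 = \left(-2 - \frac{11}{3}\right) - 10926 = - \frac{17}{3} - 10926 = - \frac{32795}{3} \approx -10932.0$)
$j{\left(-199 \right)} + m = -158 - \frac{32795}{3} = - \frac{33269}{3}$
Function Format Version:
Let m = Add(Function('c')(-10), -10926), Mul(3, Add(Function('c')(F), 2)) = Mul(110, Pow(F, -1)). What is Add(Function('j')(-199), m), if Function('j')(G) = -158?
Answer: Rational(-33269, 3) ≈ -11090.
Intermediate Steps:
Function('c')(F) = Add(-2, Mul(Rational(110, 3), Pow(F, -1))) (Function('c')(F) = Add(-2, Mul(Rational(1, 3), Mul(110, Pow(F, -1)))) = Add(-2, Mul(Rational(110, 3), Pow(F, -1))))
m = Rational(-32795, 3) (m = Add(Add(-2, Mul(Rational(110, 3), Pow(-10, -1))), -10926) = Add(Add(-2, Mul(Rational(110, 3), Rational(-1, 10))), -10926) = Add(Add(-2, Rational(-11, 3)), -10926) = Add(Rational(-17, 3), -10926) = Rational(-32795, 3) ≈ -10932.)
Add(Function('j')(-199), m) = Add(-158, Rational(-32795, 3)) = Rational(-33269, 3)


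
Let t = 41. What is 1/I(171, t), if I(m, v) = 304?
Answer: 1/304 ≈ 0.0032895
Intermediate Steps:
1/I(171, t) = 1/304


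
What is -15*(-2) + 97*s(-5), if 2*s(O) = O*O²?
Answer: -12065/2 ≈ -6032.5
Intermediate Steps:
s(O) = O³/2 (s(O) = (O*O²)/2 = O³/2)
-15*(-2) + 97*s(-5) = -15*(-2) + 97*((½)*(-5)³) = 30 + 97*((½)*(-125)) = 30 + 97*(-125/2) = 30 - 12125/2 = -12065/2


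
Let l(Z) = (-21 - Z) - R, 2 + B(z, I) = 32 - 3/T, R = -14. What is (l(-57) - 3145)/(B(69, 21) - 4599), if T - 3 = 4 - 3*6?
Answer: 34045/50256 ≈ 0.67743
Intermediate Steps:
T = -11 (T = 3 + (4 - 3*6) = 3 + (4 - 18) = 3 - 14 = -11)
B(z, I) = 333/11 (B(z, I) = -2 + (32 - 3/(-11)) = -2 + (32 - 3*(-1/11)) = -2 + (32 + 3/11) = -2 + 355/11 = 333/11)
l(Z) = -7 - Z (l(Z) = (-21 - Z) - 1*(-14) = (-21 - Z) + 14 = -7 - Z)
(l(-57) - 3145)/(B(69, 21) - 4599) = ((-7 - 1*(-57)) - 3145)/(333/11 - 4599) = ((-7 + 57) - 3145)/(-50256/11) = (50 - 3145)*(-11/50256) = -3095*(-11/50256) = 34045/50256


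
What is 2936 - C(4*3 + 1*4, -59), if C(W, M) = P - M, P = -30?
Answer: 2907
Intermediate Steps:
C(W, M) = -30 - M
2936 - C(4*3 + 1*4, -59) = 2936 - (-30 - 1*(-59)) = 2936 - (-30 + 59) = 2936 - 1*29 = 2936 - 29 = 2907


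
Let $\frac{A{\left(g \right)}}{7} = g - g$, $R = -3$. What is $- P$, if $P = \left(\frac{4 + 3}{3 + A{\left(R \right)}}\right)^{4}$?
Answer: $- \frac{2401}{81} \approx -29.642$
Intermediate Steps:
$A{\left(g \right)} = 0$ ($A{\left(g \right)} = 7 \left(g - g\right) = 7 \cdot 0 = 0$)
$P = \frac{2401}{81}$ ($P = \left(\frac{4 + 3}{3 + 0}\right)^{4} = \left(\frac{7}{3}\right)^{4} = \frac{2401}{81} \approx 29.642$)
$- P = \left(-1\right) \frac{2401}{81} = - \frac{2401}{81}$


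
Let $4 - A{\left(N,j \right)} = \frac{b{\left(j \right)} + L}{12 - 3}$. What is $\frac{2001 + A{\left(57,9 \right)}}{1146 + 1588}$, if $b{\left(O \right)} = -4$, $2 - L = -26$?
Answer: $\frac{6007}{8202} \approx 0.73238$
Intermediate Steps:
$L = 28$ ($L = 2 - -26 = 2 + 26 = 28$)
$A{\left(N,j \right)} = \frac{4}{3}$ ($A{\left(N,j \right)} = 4 - \frac{-4 + 28}{12 - 3} = 4 - \frac{24}{9} = 4 - 24 \cdot \frac{1}{9} = 4 - \frac{8}{3} = \frac{4}{3}$)
$\frac{2001 + A{\left(57,9 \right)}}{1146 + 1588} = \frac{2001 + \frac{4}{3}}{1146 + 1588} = \frac{6007}{3 \cdot 2734} = \frac{6007}{3} \cdot \frac{1}{2734} = \frac{6007}{8202}$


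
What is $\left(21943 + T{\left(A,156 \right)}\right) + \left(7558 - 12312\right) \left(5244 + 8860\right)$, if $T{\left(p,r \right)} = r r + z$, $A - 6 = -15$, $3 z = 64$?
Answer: $- \frac{201012347}{3} \approx -6.7004 \cdot 10^{7}$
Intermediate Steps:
$z = \frac{64}{3}$ ($z = \frac{1}{3} \cdot 64 = \frac{64}{3} \approx 21.333$)
$A = -9$ ($A = 6 - 15 = -9$)
$T{\left(p,r \right)} = \frac{64}{3} + r^{2}$ ($T{\left(p,r \right)} = r r + \frac{64}{3} = r^{2} + \frac{64}{3} = \frac{64}{3} + r^{2}$)
$\left(21943 + T{\left(A,156 \right)}\right) + \left(7558 - 12312\right) \left(5244 + 8860\right) = \left(21943 + \left(\frac{64}{3} + 156^{2}\right)\right) + \left(7558 - 12312\right) \left(5244 + 8860\right) = \left(21943 + \left(\frac{64}{3} + 24336\right)\right) - 67050416 = \left(21943 + \frac{73072}{3}\right) - 67050416 = \frac{138901}{3} - 67050416 = - \frac{201012347}{3}$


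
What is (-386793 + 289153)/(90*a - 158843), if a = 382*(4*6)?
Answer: -97640/666277 ≈ -0.14655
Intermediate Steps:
a = 9168 (a = 382*24 = 9168)
(-386793 + 289153)/(90*a - 158843) = (-386793 + 289153)/(90*9168 - 158843) = -97640/(825120 - 158843) = -97640/666277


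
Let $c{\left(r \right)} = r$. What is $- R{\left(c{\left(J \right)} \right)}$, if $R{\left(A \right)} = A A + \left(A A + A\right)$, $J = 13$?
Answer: $-351$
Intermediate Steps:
$R{\left(A \right)} = A + 2 A^{2}$ ($R{\left(A \right)} = A^{2} + \left(A^{2} + A\right) = A^{2} + \left(A + A^{2}\right) = A + 2 A^{2}$)
$- R{\left(c{\left(J \right)} \right)} = - 13 \left(1 + 2 \cdot 13\right) = - 13 \left(1 + 26\right) = - 13 \cdot 27 = \left(-1\right) 351 = -351$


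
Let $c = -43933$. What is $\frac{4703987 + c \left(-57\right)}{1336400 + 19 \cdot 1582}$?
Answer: $\frac{3604084}{683229} \approx 5.2751$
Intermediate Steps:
$\frac{4703987 + c \left(-57\right)}{1336400 + 19 \cdot 1582} = \frac{4703987 - -2504181}{1336400 + 19 \cdot 1582} = \frac{4703987 + 2504181}{1336400 + 30058} = \frac{7208168}{1366458} = 7208168 \cdot \frac{1}{1366458} = \frac{3604084}{683229}$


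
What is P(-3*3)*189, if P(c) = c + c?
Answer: -3402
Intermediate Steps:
P(c) = 2*c
P(-3*3)*189 = (2*(-3*3))*189 = (2*(-9))*189 = -18*189 = -3402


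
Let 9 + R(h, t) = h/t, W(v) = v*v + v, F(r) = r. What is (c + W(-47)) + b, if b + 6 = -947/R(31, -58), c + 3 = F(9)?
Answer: 1250512/553 ≈ 2261.3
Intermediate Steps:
W(v) = v + v² (W(v) = v² + v = v + v²)
c = 6 (c = -3 + 9 = 6)
R(h, t) = -9 + h/t
b = 51608/553 (b = -6 - 947/(-9 + 31/(-58)) = -6 - 947/(-9 + 31*(-1/58)) = -6 - 947/(-9 - 31/58) = -6 - 947/(-553/58) = -6 - 947*(-58/553) = -6 + 54926/553 = 51608/553 ≈ 93.324)
(c + W(-47)) + b = (6 - 47*(1 - 47)) + 51608/553 = (6 - 47*(-46)) + 51608/553 = (6 + 2162) + 51608/553 = 2168 + 51608/553 = 1250512/553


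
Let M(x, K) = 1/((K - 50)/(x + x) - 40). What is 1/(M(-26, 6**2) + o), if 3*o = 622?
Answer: 3099/642448 ≈ 0.0048237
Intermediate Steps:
o = 622/3 (o = (1/3)*622 = 622/3 ≈ 207.33)
M(x, K) = 1/(-40 + (-50 + K)/(2*x)) (M(x, K) = 1/((-50 + K)/((2*x)) - 40) = 1/((-50 + K)*(1/(2*x)) - 40) = 1/((-50 + K)/(2*x) - 40) = 1/(-40 + (-50 + K)/(2*x)))
1/(M(-26, 6**2) + o) = 1/(-2*(-26)/(50 - 1*6**2 + 80*(-26)) + 622/3) = 1/(-2*(-26)/(50 - 1*36 - 2080) + 622/3) = 1/(-2*(-26)/(50 - 36 - 2080) + 622/3) = 1/(-2*(-26)/(-2066) + 622/3) = 1/(-2*(-26)*(-1/2066) + 622/3) = 1/(-26/1033 + 622/3) = 1/(642448/3099) = 3099/642448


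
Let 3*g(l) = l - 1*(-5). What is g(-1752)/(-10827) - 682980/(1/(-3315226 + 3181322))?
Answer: 2970509381077267/32481 ≈ 9.1454e+10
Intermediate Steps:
g(l) = 5/3 + l/3 (g(l) = (l - 1*(-5))/3 = (l + 5)/3 = (5 + l)/3 = 5/3 + l/3)
g(-1752)/(-10827) - 682980/(1/(-3315226 + 3181322)) = (5/3 + (⅓)*(-1752))/(-10827) - 682980/(1/(-3315226 + 3181322)) = (5/3 - 584)*(-1/10827) - 682980/(1/(-133904)) = -1747/3*(-1/10827) - 682980/(-1/133904) = 1747/32481 - 682980*(-133904) = 1747/32481 + 91453753920 = 2970509381077267/32481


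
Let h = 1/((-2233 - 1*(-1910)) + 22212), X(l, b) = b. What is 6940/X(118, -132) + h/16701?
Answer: -70473423098/1340416693 ≈ -52.576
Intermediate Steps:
h = 1/21889 (h = 1/((-2233 + 1910) + 22212) = 1/(-323 + 22212) = 1/21889 ≈ 4.5685e-5)
6940/X(118, -132) + h/16701 = 6940/(-132) + (1/21889)/16701 = 6940*(-1/132) + (1/21889)*(1/16701) = -1735/33 + 1/365568189 = -70473423098/1340416693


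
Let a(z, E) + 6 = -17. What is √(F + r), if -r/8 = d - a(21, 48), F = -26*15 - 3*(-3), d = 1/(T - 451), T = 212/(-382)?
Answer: I*√341096189/777 ≈ 23.769*I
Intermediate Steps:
a(z, E) = -23 (a(z, E) = -6 - 17 = -23)
T = -106/191 (T = 212*(-1/382) = -106/191 ≈ -0.55497)
d = -191/86247 (d = 1/(-106/191 - 451) = 1/(-86247/191) = -191/86247 ≈ -0.0022146)
F = -381 (F = -390 + 9 = -381)
r = -15867920/86247 (r = -8*(-191/86247 - 1*(-23)) = -8*(-191/86247 + 23) = -8*1983490/86247 = -15867920/86247 ≈ -183.98)
√(F + r) = √(-381 - 15867920/86247) = √(-48728027/86247) = I*√341096189/777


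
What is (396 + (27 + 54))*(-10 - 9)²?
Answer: 172197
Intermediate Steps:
(396 + (27 + 54))*(-10 - 9)² = (396 + 81)*(-19)² = 477*361 = 172197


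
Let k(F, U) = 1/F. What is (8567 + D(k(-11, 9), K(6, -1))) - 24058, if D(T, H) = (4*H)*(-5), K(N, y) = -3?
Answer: -15431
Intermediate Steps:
D(T, H) = -20*H
(8567 + D(k(-11, 9), K(6, -1))) - 24058 = (8567 - 20*(-3)) - 24058 = (8567 + 60) - 24058 = 8627 - 24058 = -15431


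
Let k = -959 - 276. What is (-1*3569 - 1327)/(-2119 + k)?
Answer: 816/559 ≈ 1.4597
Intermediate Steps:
k = -1235
(-1*3569 - 1327)/(-2119 + k) = (-1*3569 - 1327)/(-2119 - 1235) = (-3569 - 1327)/(-3354) = -4896*(-1/3354) = 816/559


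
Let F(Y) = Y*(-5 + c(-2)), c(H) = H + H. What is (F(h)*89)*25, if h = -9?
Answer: 180225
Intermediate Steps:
c(H) = 2*H
F(Y) = -9*Y (F(Y) = Y*(-5 + 2*(-2)) = Y*(-5 - 4) = Y*(-9) = -9*Y)
(F(h)*89)*25 = (-9*(-9)*89)*25 = (81*89)*25 = 7209*25 = 180225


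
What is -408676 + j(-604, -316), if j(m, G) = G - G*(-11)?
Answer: -412468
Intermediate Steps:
j(m, G) = 12*G (j(m, G) = G - (-11)*G = G + 11*G = 12*G)
-408676 + j(-604, -316) = -408676 + 12*(-316) = -408676 - 3792 = -412468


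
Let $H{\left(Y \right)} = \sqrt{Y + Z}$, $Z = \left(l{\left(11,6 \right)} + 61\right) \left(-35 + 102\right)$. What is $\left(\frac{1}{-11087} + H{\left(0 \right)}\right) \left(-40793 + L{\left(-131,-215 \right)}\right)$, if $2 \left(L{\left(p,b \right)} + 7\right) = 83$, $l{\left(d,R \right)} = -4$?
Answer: $\frac{81517}{22174} - \frac{81517 \sqrt{3819}}{2} \approx -2.5188 \cdot 10^{6}$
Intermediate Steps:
$L{\left(p,b \right)} = \frac{69}{2}$ ($L{\left(p,b \right)} = -7 + \frac{1}{2} \cdot 83 = -7 + \frac{83}{2} = \frac{69}{2}$)
$Z = 3819$ ($Z = \left(-4 + 61\right) \left(-35 + 102\right) = 57 \cdot 67 = 3819$)
$H{\left(Y \right)} = \sqrt{3819 + Y}$ ($H{\left(Y \right)} = \sqrt{Y + 3819} = \sqrt{3819 + Y}$)
$\left(\frac{1}{-11087} + H{\left(0 \right)}\right) \left(-40793 + L{\left(-131,-215 \right)}\right) = \left(\frac{1}{-11087} + \sqrt{3819 + 0}\right) \left(-40793 + \frac{69}{2}\right) = \left(- \frac{1}{11087} + \sqrt{3819}\right) \left(- \frac{81517}{2}\right) = \frac{81517}{22174} - \frac{81517 \sqrt{3819}}{2}$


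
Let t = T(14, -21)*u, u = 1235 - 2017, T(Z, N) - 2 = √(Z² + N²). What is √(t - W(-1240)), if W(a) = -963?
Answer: √(-601 - 5474*√13) ≈ 142.61*I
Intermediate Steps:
T(Z, N) = 2 + √(N² + Z²) (T(Z, N) = 2 + √(Z² + N²) = 2 + √(N² + Z²))
u = -782
t = -1564 - 5474*√13 (t = (2 + √((-21)² + 14²))*(-782) = (2 + √(441 + 196))*(-782) = (2 + √637)*(-782) = (2 + 7*√13)*(-782) = -1564 - 5474*√13 ≈ -21301.)
√(t - W(-1240)) = √((-1564 - 5474*√13) - 1*(-963)) = √((-1564 - 5474*√13) + 963) = √(-601 - 5474*√13)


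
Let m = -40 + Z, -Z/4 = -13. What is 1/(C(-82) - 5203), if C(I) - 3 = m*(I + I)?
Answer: -1/7168 ≈ -0.00013951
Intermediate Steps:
Z = 52 (Z = -4*(-13) = 52)
m = 12 (m = -40 + 52 = 12)
C(I) = 3 + 24*I (C(I) = 3 + 12*(I + I) = 3 + 12*(2*I) = 3 + 24*I)
1/(C(-82) - 5203) = 1/((3 + 24*(-82)) - 5203) = 1/((3 - 1968) - 5203) = 1/(-1965 - 5203) = 1/(-7168) = -1/7168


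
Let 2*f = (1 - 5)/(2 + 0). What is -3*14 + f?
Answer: -43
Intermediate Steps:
f = -1 (f = ((1 - 5)/(2 + 0))/2 = (-4/2)/2 = (-4*1/2)/2 = (1/2)*(-2) = -1)
-3*14 + f = -3*14 - 1 = -42 - 1 = -43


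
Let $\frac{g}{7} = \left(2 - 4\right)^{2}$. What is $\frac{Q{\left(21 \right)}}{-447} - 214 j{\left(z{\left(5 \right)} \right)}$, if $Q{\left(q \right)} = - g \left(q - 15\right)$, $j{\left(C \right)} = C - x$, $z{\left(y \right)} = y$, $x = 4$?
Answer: $- \frac{31830}{149} \approx -213.62$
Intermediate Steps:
$g = 28$ ($g = 7 \left(2 - 4\right)^{2} = 7 \left(-2\right)^{2} = 7 \cdot 4 = 28$)
$j{\left(C \right)} = -4 + C$ ($j{\left(C \right)} = C - 4 = -4 + C$)
$Q{\left(q \right)} = 420 - 28 q$ ($Q{\left(q \right)} = \left(-1\right) 28 \left(q - 15\right) = - 28 \left(-15 + q\right) = 420 - 28 q$)
$\frac{Q{\left(21 \right)}}{-447} - 214 j{\left(z{\left(5 \right)} \right)} = \frac{420 - 588}{-447} - 214 \left(-4 + 5\right) = \left(420 - 588\right) \left(- \frac{1}{447}\right) - 214 = \left(-168\right) \left(- \frac{1}{447}\right) - 214 = \frac{56}{149} - 214 = - \frac{31830}{149}$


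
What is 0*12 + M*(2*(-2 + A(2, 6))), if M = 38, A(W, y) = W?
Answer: 0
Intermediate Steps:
0*12 + M*(2*(-2 + A(2, 6))) = 0*12 + 38*(2*(-2 + 2)) = 0 + 38*(2*0) = 0 + 38*0 = 0 + 0 = 0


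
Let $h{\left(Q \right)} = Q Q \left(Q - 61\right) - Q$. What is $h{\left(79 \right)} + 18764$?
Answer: $131023$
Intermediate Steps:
$h{\left(Q \right)} = - Q + Q^{2} \left(-61 + Q\right)$ ($h{\left(Q \right)} = Q^{2} \left(-61 + Q\right) - Q = - Q + Q^{2} \left(-61 + Q\right)$)
$h{\left(79 \right)} + 18764 = 79 \left(-1 + 79^{2} - 4819\right) + 18764 = 79 \left(-1 + 6241 - 4819\right) + 18764 = 79 \cdot 1421 + 18764 = 112259 + 18764 = 131023$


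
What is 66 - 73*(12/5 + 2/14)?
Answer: -4187/35 ≈ -119.63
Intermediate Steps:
66 - 73*(12/5 + 2/14) = 66 - 73*(12*(⅕) + 2*(1/14)) = 66 - 73*(12/5 + ⅐) = 66 - 73*89/35 = 66 - 6497/35 = -4187/35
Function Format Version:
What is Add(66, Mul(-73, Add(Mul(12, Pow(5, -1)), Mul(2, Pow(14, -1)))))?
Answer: Rational(-4187, 35) ≈ -119.63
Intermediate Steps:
Add(66, Mul(-73, Add(Mul(12, Pow(5, -1)), Mul(2, Pow(14, -1))))) = Add(66, Mul(-73, Add(Mul(12, Rational(1, 5)), Mul(2, Rational(1, 14))))) = Add(66, Mul(-73, Add(Rational(12, 5), Rational(1, 7)))) = Add(66, Mul(-73, Rational(89, 35))) = Add(66, Rational(-6497, 35)) = Rational(-4187, 35)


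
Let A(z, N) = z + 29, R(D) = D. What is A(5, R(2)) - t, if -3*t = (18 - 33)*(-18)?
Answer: 124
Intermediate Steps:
t = -90 (t = -(18 - 33)*(-18)/3 = -(-5)*(-18) = -⅓*270 = -90)
A(z, N) = 29 + z
A(5, R(2)) - t = (29 + 5) - 1*(-90) = 34 + 90 = 124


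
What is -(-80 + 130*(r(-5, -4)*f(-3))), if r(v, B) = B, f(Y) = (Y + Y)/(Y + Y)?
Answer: 600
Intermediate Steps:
f(Y) = 1 (f(Y) = (2*Y)/((2*Y)) = (2*Y)*(1/(2*Y)) = 1)
-(-80 + 130*(r(-5, -4)*f(-3))) = -(-80 + 130*(-4*1)) = -(-80 + 130*(-4)) = -(-80 - 520) = -1*(-600) = 600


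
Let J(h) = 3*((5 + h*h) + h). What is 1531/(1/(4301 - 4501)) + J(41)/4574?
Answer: -1400553619/4574 ≈ -3.0620e+5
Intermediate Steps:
J(h) = 15 + 3*h + 3*h² (J(h) = 3*((5 + h²) + h) = 3*(5 + h + h²) = 15 + 3*h + 3*h²)
1531/(1/(4301 - 4501)) + J(41)/4574 = 1531/(1/(4301 - 4501)) + (15 + 3*41 + 3*41²)/4574 = 1531/(1/(-200)) + (15 + 123 + 3*1681)*(1/4574) = 1531/(-1/200) + (15 + 123 + 5043)*(1/4574) = 1531*(-200) + 5181*(1/4574) = -306200 + 5181/4574 = -1400553619/4574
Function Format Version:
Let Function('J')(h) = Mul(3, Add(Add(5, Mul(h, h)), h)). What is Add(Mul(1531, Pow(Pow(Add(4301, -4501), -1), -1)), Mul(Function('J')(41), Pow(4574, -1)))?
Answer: Rational(-1400553619, 4574) ≈ -3.0620e+5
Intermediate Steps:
Function('J')(h) = Add(15, Mul(3, h), Mul(3, Pow(h, 2))) (Function('J')(h) = Mul(3, Add(Add(5, Pow(h, 2)), h)) = Mul(3, Add(5, h, Pow(h, 2))) = Add(15, Mul(3, h), Mul(3, Pow(h, 2))))
Add(Mul(1531, Pow(Pow(Add(4301, -4501), -1), -1)), Mul(Function('J')(41), Pow(4574, -1))) = Add(Mul(1531, Pow(Pow(Add(4301, -4501), -1), -1)), Mul(Add(15, Mul(3, 41), Mul(3, Pow(41, 2))), Pow(4574, -1))) = Add(Mul(1531, Pow(Pow(-200, -1), -1)), Mul(Add(15, 123, Mul(3, 1681)), Rational(1, 4574))) = Add(Mul(1531, Pow(Rational(-1, 200), -1)), Mul(Add(15, 123, 5043), Rational(1, 4574))) = Add(Mul(1531, -200), Mul(5181, Rational(1, 4574))) = Add(-306200, Rational(5181, 4574)) = Rational(-1400553619, 4574)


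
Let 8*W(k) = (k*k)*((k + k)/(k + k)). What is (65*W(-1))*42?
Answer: 1365/4 ≈ 341.25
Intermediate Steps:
W(k) = k²/8 (W(k) = ((k*k)*((k + k)/(k + k)))/8 = (k²*((2*k)/((2*k))))/8 = (k²*((2*k)*(1/(2*k))))/8 = (k²*1)/8 = k²/8)
(65*W(-1))*42 = (65*((⅛)*(-1)²))*42 = (65*((⅛)*1))*42 = (65*(⅛))*42 = (65/8)*42 = 1365/4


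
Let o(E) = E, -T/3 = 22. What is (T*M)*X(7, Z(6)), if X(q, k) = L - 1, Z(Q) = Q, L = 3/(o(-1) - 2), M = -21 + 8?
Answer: -1716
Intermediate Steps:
T = -66 (T = -3*22 = -66)
M = -13
L = -1 (L = 3/(-1 - 2) = 3/(-3) = 3*(-1/3) = -1)
X(q, k) = -2 (X(q, k) = -1 - 1 = -2)
(T*M)*X(7, Z(6)) = -66*(-13)*(-2) = 858*(-2) = -1716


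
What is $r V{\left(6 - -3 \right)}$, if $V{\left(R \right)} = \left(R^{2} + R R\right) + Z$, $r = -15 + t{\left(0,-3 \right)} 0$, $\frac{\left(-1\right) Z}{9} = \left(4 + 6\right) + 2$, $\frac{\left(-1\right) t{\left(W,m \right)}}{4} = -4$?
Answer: $-810$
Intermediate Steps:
$t{\left(W,m \right)} = 16$ ($t{\left(W,m \right)} = \left(-4\right) \left(-4\right) = 16$)
$Z = -108$ ($Z = - 9 \left(\left(4 + 6\right) + 2\right) = - 9 \left(10 + 2\right) = \left(-9\right) 12 = -108$)
$r = -15$ ($r = -15 + 16 \cdot 0 = -15 + 0 = -15$)
$V{\left(R \right)} = -108 + 2 R^{2}$ ($V{\left(R \right)} = \left(R^{2} + R R\right) - 108 = \left(R^{2} + R^{2}\right) - 108 = 2 R^{2} - 108 = -108 + 2 R^{2}$)
$r V{\left(6 - -3 \right)} = - 15 \left(-108 + 2 \left(6 - -3\right)^{2}\right) = - 15 \left(-108 + 2 \left(6 + 3\right)^{2}\right) = - 15 \left(-108 + 2 \cdot 9^{2}\right) = - 15 \left(-108 + 2 \cdot 81\right) = - 15 \left(-108 + 162\right) = \left(-15\right) 54 = -810$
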